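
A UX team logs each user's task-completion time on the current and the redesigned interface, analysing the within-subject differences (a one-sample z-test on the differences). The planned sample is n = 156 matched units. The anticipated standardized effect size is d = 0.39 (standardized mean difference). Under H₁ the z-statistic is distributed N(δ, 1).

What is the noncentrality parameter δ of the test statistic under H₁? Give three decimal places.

δ = d·√n = 0.39 × √156 = 4.8711

δ ≈ 4.871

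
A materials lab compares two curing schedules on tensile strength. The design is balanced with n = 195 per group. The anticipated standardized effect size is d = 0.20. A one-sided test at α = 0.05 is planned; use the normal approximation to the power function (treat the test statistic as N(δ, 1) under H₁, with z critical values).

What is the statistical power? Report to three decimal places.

Noncentrality parameter: δ = d·√(n/2) = 0.20 × √(195/2) = 1.9748
One-sided α = 0.05 → critical value z_{0.05} = 1.645.
Power = Φ(δ − 1.645) = Φ(0.330) = 0.6293.

Power ≈ 0.629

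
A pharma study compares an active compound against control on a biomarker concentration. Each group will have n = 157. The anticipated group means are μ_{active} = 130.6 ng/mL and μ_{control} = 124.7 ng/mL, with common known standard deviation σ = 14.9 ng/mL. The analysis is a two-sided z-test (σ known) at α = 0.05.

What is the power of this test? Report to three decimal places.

Standardized effect: d = |μ_{active} − μ_{control}| / σ = |130.6 − 124.7| / 14.9 = 0.3960
Noncentrality parameter: δ = d·√(n/2) = 0.3960 × √(157/2) = 3.5083
Critical value for a two-sided test at α = 0.05: z_{α/2} = 1.960.
Power = Φ(δ − 1.960) + Φ(−δ − 1.960) = Φ(1.548) + Φ(-5.468) = 0.9392 + 0.0000 = 0.9392.

Power ≈ 0.939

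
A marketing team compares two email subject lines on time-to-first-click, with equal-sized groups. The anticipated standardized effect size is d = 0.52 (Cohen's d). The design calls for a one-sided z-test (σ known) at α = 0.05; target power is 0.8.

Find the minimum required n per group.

n = 46 per group

For power 0.8 need Φ(δ − z_{0.05}) = 0.8, so δ = z_{0.05} + z_{0.20} = 1.645 + 0.842 = 2.486.
δ = d·√(n/2) ⇒ n = 2(δ/d)² = 2 × (2.486 / 0.52)² = 45.73.
Round up to the next whole unit.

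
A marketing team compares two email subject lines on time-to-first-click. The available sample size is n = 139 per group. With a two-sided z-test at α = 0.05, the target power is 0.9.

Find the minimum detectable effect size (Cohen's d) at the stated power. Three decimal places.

Need Φ(δ − 1.960) = 0.9, so δ = 1.960 + 1.282 = 3.242.
(The second rejection-region term Φ(−δ − z_{α/2}) is negligible and dropped.)
δ = d·√(n/2) ⇒ d = δ/√(n/2) = 3.242/√(139/2) = 0.3888.

d ≈ 0.389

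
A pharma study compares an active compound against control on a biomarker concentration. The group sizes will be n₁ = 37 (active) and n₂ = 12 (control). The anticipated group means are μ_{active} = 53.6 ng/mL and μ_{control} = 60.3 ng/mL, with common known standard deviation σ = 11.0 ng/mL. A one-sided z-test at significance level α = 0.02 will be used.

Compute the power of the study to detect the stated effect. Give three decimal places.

Standardized effect: d = |μ_{active} − μ_{control}| / σ = |53.6 − 60.3| / 11.0 = 0.6091
Noncentrality parameter: δ = d / √(1/n₁ + 1/n₂) = 0.6091 / √(1/37 + 1/12) = 1.8335
One-sided α = 0.02 → critical value z_{0.02} = 2.054.
Power = P(Z > 2.054 − δ) = Φ(-0.220) = 0.4128.

Power ≈ 0.413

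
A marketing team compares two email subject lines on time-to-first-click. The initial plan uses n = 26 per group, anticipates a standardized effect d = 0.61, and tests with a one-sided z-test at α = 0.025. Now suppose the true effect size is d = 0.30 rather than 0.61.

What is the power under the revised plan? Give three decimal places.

Power ≈ 0.190

With d = 0.30: δ = d·√(n/2) = 0.30 × √(26/2) = 1.0817. Critical value z_{0.025} = 1.960.
Revised power = Φ(δ − 1.960) = Φ(-0.878) = 0.1899.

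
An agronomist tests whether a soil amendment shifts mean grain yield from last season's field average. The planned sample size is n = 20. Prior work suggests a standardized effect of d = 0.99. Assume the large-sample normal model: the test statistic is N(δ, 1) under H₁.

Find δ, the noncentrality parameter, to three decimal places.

The noncentrality parameter scales effect size by the design's sample-size factor: δ = d·√n = 0.99 × √20 = 4.4274

δ ≈ 4.427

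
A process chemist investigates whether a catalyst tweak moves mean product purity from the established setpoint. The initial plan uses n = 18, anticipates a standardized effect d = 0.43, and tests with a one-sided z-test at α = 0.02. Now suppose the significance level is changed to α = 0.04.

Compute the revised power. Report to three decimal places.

Power ≈ 0.529

δ = d·√n = 0.43 × √18 = 1.8243 (unchanged). New critical value: z_{0.04} = 1.751.
Revised power = P(Z > 1.751 − δ) = Φ(0.074) = 0.5294.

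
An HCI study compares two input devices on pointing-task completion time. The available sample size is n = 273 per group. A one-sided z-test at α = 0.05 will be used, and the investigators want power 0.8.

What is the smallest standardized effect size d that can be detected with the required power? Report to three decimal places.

Need Φ(δ − 1.645) = 0.8, so δ = 1.645 + 0.842 = 2.486.
δ = d·√(n/2) ⇒ d = δ/√(n/2) = 2.486/√(273/2) = 0.2128.

d ≈ 0.213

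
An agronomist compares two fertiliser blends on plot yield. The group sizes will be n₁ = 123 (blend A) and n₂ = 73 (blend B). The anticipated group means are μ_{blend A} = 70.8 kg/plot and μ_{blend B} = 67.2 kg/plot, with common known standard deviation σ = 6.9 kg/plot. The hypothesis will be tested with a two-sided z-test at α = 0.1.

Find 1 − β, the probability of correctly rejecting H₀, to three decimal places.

Standardized effect: d = |μ_{blend A} − μ_{blend B}| / σ = |70.8 − 67.2| / 6.9 = 0.5217
Noncentrality parameter: δ = d / √(1/n₁ + 1/n₂) = 0.5217 / √(1/123 + 1/73) = 3.5313
Two-sided α = 0.1 → critical value z_{0.05} = 1.645.
Power = Φ(δ − 1.645) + Φ(−δ − 1.645) = Φ(1.886) + Φ(-5.176) = 0.9704 + 0.0000 = 0.9704.

Power ≈ 0.970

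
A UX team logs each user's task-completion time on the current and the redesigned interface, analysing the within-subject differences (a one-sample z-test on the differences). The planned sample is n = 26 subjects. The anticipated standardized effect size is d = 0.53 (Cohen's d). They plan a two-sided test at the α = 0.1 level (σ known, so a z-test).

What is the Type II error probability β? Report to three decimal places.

Noncentrality parameter: λ = d·√n = 0.53 × √26 = 2.7025
Critical value for a two-sided test at α = 0.1: z_{α/2} = 1.645.
Power = Φ(λ − 1.645) + Φ(−λ − 1.645) = Φ(1.058) + Φ(-4.347) = 0.8549 + 0.0000 = 0.8549.
Type II error: β = 1 − power = 1 − 0.8549 = 0.1451.

β ≈ 0.145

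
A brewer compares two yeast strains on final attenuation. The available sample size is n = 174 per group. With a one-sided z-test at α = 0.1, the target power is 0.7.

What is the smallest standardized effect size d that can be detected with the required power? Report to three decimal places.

d ≈ 0.194

Need Φ(δ − 1.282) = 0.7, so δ = 1.282 + 0.524 = 1.806.
δ = d·√(n/2) ⇒ d = δ/√(n/2) = 1.806/√(174/2) = 0.1936.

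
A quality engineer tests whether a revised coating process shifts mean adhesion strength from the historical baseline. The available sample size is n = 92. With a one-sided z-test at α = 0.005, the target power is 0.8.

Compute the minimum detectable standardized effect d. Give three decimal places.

Need Φ(δ − 2.576) = 0.8, so δ = 2.576 + 0.842 = 3.417.
δ = d·√n ⇒ d = δ/√n = 3.417/√92 = 0.3563.

d ≈ 0.356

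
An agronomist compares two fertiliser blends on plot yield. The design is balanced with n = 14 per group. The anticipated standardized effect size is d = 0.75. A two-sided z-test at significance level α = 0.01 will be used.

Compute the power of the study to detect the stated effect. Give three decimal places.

Power ≈ 0.277

Noncentrality parameter: δ = d·√(n/2) = 0.75 × √(14/2) = 1.9843
Critical value for a two-sided test at α = 0.01: z_{α/2} = 2.576.
Power = Φ(δ − 2.576) + Φ(−δ − 2.576) = Φ(-0.592) + Φ(-4.560) = 0.2771 + 0.0000 = 0.2771.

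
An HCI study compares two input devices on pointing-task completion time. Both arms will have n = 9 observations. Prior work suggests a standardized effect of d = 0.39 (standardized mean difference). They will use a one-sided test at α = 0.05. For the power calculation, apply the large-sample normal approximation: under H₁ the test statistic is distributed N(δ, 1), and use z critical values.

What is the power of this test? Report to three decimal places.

Power ≈ 0.207

Noncentrality parameter: δ = d·√(n/2) = 0.39 × √(9/2) = 0.8273
One-sided α = 0.05 → critical value z_{0.05} = 1.645.
Power = Φ(δ − 1.645) = Φ(-0.818) = 0.2068.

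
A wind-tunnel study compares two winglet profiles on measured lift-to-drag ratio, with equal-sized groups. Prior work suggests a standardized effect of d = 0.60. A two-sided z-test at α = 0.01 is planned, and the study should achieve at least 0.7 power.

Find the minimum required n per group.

n = 54 per group

Set Φ(δ − 2.576) = 0.7; then δ − 2.576 = Φ⁻¹(0.7) = 0.524, giving δ = 3.100.
(For δ > 0 the lower-tail rejection region contributes negligibly to power, so the one-term inversion is standard.)
δ = d·√(n/2) ⇒ n = 2(δ/d)² = 2 × (3.100 / 0.60)² = 53.40.
Round up to the next whole unit.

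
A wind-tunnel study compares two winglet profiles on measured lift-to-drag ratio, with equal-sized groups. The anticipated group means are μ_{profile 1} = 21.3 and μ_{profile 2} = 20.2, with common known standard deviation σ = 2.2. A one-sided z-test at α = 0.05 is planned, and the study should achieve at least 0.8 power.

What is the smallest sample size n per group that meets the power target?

n = 50 per group

Standardized effect: d = |μ_{profile 1} − μ_{profile 2}| / σ = |21.3 − 20.2| / 2.2 = 0.5000
Set Φ(δ − 1.645) = 0.8; then δ − 1.645 = Φ⁻¹(0.8) = 0.842, giving δ = 2.486.
δ = d·√(n/2) ⇒ n = 2(δ/d)² = 2 × (2.486 / 0.5000)² = 49.46.
Round up to the next whole unit.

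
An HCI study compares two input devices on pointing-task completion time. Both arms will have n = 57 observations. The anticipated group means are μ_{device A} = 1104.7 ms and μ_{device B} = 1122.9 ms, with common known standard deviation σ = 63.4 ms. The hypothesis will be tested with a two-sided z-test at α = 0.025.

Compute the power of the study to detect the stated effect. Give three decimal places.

Standardized effect: d = |μ_{device A} − μ_{device B}| / σ = |1104.7 − 1122.9| / 63.4 = 0.2871
Noncentrality parameter: δ = d·√(n/2) = 0.2871 × √(57/2) = 1.5325
Critical value for a two-sided test at α = 0.025: z_{α/2} = 2.241.
Power = Φ(δ − 2.241) + Φ(−δ − 2.241) = Φ(-0.709) + Φ(-3.774) = 0.2392 + 0.0001 = 0.2393.

Power ≈ 0.239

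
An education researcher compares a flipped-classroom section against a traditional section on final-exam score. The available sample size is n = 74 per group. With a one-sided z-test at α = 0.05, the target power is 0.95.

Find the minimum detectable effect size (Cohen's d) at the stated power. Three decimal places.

d ≈ 0.541

Required noncentrality: δ = z_{0.05} + z_{0.05} = 1.645 + 1.645 = 3.290.
δ = d·√(n/2) ⇒ d = δ/√(n/2) = 3.290/√(74/2) = 0.5408.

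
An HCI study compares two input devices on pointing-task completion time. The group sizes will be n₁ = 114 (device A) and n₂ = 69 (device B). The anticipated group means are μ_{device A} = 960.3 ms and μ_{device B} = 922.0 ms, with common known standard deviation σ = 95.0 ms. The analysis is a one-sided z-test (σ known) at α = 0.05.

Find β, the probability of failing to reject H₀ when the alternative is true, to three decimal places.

β ≈ 0.159

Standardized effect: d = |μ_{device A} − μ_{device B}| / σ = |960.3 − 922.0| / 95.0 = 0.4032
Noncentrality parameter: δ = d / √(1/n₁ + 1/n₂) = 0.4032 / √(1/114 + 1/69) = 2.6432
One-sided α = 0.05 → critical value z_{0.05} = 1.645.
Power = Φ(δ − 1.645) = Φ(0.998) = 0.8409.
Type II error: β = 1 − power = 1 − 0.8409 = 0.1591.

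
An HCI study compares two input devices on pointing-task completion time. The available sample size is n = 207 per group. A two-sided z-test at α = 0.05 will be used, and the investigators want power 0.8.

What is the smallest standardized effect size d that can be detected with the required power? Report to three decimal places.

d ≈ 0.275

Required noncentrality: δ = z_{0.025} + z_{0.20} = 1.960 + 0.842 = 2.802.
(Lower-tail contribution to power is negligible for δ > 0.)
δ = d·√(n/2) ⇒ d = δ/√(n/2) = 2.802/√(207/2) = 0.2754.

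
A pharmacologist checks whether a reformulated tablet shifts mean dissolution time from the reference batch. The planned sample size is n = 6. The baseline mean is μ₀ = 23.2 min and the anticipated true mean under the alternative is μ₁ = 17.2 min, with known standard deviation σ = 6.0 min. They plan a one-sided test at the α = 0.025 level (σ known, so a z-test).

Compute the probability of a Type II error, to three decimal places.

β ≈ 0.312

Standardized effect: d = |μ₁ − μ₀| / σ = |17.2 − 23.2| / 6.0 = 1.0000
Noncentrality parameter: δ = d·√n = 1.0000 × √6 = 2.4495
Critical value for a one-sided test at α = 0.025: z_α = 1.960.
Power = P(Z > 1.960 − δ) = Φ(0.490) = 0.6878.
Type II error: β = 1 − power = 1 − 0.6878 = 0.3122.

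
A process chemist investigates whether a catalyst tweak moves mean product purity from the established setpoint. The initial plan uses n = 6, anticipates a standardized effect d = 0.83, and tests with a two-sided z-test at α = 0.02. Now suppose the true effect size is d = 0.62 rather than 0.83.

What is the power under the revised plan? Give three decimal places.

Power ≈ 0.210

With d = 0.62: δ = d·√n = 0.62 × √6 = 1.5187. Critical value z_{0.01} = 2.326.
Revised power = Φ(δ − 2.326) + Φ(−δ − 2.326) = Φ(-0.808) + Φ(-3.845) = 0.2096 + 0.0001 = 0.2097.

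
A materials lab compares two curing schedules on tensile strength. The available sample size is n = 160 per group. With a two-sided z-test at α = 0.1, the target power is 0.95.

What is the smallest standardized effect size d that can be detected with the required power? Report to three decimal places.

Need Φ(δ − 1.645) = 0.95, so δ = 1.645 + 1.645 = 3.290.
(The second rejection-region term Φ(−δ − z_{α/2}) is negligible and dropped.)
δ = d·√(n/2) ⇒ d = δ/√(n/2) = 3.290/√(160/2) = 0.3678.

d ≈ 0.368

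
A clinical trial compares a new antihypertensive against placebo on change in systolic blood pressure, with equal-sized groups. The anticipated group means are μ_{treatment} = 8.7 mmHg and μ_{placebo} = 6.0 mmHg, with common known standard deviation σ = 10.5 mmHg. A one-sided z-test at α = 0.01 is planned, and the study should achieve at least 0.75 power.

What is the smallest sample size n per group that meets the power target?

Standardized effect: d = |μ_{treatment} − μ_{placebo}| / σ = |8.7 − 6.0| / 10.5 = 0.2571
For power 0.75 need Φ(δ − z_{0.01}) = 0.75, so δ = z_{0.01} + z_{0.25} = 2.326 + 0.674 = 3.001.
δ = d·√(n/2) ⇒ n = 2(δ/d)² = 2 × (3.001 / 0.2571)² = 272.37.
Round up to the next whole unit.

n = 273 per group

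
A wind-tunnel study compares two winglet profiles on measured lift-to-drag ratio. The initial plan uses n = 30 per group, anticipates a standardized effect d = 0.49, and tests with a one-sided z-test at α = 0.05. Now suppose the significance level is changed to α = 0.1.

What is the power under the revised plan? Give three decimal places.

Power ≈ 0.731

δ = d·√(n/2) = 0.49 × √(30/2) = 1.8978 (unchanged). New critical value: z_{0.1} = 1.282.
Revised power = P(Z > 1.282 − δ) = Φ(0.616) = 0.7311.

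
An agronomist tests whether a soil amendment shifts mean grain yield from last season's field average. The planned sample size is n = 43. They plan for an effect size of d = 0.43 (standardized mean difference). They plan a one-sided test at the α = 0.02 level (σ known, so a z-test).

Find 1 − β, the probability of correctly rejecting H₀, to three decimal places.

Noncentrality parameter: δ = d·√n = 0.43 × √43 = 2.8197
Critical value for a one-sided test at α = 0.02: z_α = 2.054.
Power = P(Z > 2.054 − δ) = Φ(0.766) = 0.7781.

Power ≈ 0.778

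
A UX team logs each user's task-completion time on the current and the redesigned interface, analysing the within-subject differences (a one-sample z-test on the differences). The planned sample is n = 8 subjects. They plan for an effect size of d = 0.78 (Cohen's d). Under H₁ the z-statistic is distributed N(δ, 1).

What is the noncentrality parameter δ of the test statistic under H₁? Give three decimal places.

The noncentrality parameter scales effect size by the design's sample-size factor: δ = d·√n = 0.78 × √8 = 2.2062

δ ≈ 2.206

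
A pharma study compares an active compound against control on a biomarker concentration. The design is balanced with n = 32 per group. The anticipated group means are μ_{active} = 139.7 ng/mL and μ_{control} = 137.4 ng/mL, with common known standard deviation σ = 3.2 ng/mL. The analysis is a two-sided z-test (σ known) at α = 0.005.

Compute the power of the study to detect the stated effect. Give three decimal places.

Power ≈ 0.527

Standardized effect: d = |μ_{active} − μ_{control}| / σ = |139.7 − 137.4| / 3.2 = 0.7187
Noncentrality parameter: λ = d·√(n/2) = 0.7187 × √(32/2) = 2.8750
Critical value for a two-sided test at α = 0.005: z_{α/2} = 2.807.
Power = Φ(λ − 2.807) + Φ(−λ − 2.807) = Φ(0.068) + Φ(-5.682) = 0.5271 + 0.0000 = 0.5271.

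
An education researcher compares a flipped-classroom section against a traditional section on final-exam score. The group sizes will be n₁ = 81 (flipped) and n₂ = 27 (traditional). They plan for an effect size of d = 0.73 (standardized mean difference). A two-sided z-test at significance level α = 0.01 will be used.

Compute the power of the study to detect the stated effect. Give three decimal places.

Noncentrality parameter: δ = d / √(1/n₁ + 1/n₂) = 0.73 / √(1/81 + 1/27) = 3.2850
Two-sided α = 0.01 → critical value z_{0.005} = 2.576.
Power = Φ(δ − 2.576) + Φ(−δ − 2.576) = Φ(0.709) + Φ(-5.861) = 0.7609 + 0.0000 = 0.7609.

Power ≈ 0.761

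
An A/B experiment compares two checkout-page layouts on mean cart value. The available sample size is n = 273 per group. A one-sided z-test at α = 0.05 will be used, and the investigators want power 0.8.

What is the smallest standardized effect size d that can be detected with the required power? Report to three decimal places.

d ≈ 0.213

Need Φ(δ − 1.645) = 0.8, so δ = 1.645 + 0.842 = 2.486.
δ = d·√(n/2) ⇒ d = δ/√(n/2) = 2.486/√(273/2) = 0.2128.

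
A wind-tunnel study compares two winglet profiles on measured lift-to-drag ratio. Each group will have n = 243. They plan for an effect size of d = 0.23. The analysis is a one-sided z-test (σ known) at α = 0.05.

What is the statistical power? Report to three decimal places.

Power ≈ 0.813

Noncentrality parameter: δ = d·√(n/2) = 0.23 × √(243/2) = 2.5352
One-sided α = 0.05 → critical value z_{0.05} = 1.645.
Power = Φ(δ − 1.645) = Φ(0.890) = 0.8134.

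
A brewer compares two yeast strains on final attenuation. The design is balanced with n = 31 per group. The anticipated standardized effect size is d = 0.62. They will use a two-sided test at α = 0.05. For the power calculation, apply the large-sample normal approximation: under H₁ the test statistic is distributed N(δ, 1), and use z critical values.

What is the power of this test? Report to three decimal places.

Power ≈ 0.685

Noncentrality parameter: λ = d·√(n/2) = 0.62 × √(31/2) = 2.4409
Two-sided α = 0.05 → critical value z_{0.025} = 1.960.
Power = Φ(λ − 1.960) + Φ(−λ − 1.960) = Φ(0.481) + Φ(-4.401) = 0.6847 + 0.0000 = 0.6847.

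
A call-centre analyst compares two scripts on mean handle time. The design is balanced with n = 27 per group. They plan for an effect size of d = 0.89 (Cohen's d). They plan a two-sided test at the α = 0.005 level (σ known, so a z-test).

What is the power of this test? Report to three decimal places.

Noncentrality parameter: λ = d·√(n/2) = 0.89 × √(27/2) = 3.2701
Two-sided α = 0.005 → critical value z_{0.0025} = 2.807.
Power = Φ(λ − 2.807) + Φ(−λ − 2.807) = Φ(0.463) + Φ(-6.077) = 0.6783 + 0.0000 = 0.6783.

Power ≈ 0.678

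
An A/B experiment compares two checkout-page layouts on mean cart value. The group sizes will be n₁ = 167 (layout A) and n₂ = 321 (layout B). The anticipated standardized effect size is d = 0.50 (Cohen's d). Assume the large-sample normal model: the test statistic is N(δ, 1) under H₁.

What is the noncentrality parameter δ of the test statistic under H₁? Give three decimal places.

δ ≈ 5.240

The noncentrality parameter scales effect size by the design's sample-size factor: δ = d / √(1/n₁ + 1/n₂) = 0.50 / √(1/167 + 1/321) = 5.2405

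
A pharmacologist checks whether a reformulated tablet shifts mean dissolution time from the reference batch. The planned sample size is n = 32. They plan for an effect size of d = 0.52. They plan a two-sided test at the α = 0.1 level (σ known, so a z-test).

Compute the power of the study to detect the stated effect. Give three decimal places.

Power ≈ 0.903

Noncentrality parameter: δ = d·√n = 0.52 × √32 = 2.9416
Critical value for a two-sided test at α = 0.1: z_{α/2} = 1.645.
Power = Φ(δ − 1.645) + Φ(−δ − 1.645) = Φ(1.297) + Φ(-4.586) = 0.9026 + 0.0000 = 0.9026.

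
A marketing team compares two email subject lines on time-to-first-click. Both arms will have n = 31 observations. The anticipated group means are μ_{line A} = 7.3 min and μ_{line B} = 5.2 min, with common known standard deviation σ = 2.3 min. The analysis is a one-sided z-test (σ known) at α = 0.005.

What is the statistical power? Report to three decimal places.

Power ≈ 0.846

Standardized effect: d = |μ_{line A} − μ_{line B}| / σ = |7.3 − 5.2| / 2.3 = 0.9130
Noncentrality parameter: λ = d·√(n/2) = 0.9130 × √(31/2) = 3.5947
One-sided α = 0.005 → critical value z_{0.005} = 2.576.
Power = Φ(λ − 2.576) = Φ(1.019) = 0.8459.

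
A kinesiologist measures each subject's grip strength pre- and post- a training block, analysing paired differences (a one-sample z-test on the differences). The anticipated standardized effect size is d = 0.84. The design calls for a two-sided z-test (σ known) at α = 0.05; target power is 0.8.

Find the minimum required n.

n = 12

Set Φ(δ − 1.960) = 0.8; then δ − 1.960 = Φ⁻¹(0.8) = 0.842, giving δ = 2.802.
(The Φ(−δ − z_{α/2}) term is vanishingly small for δ > 0 and is dropped in the standard sample-size formula.)
δ = d·√n ⇒ n = (δ/d)² = (2.802 / 0.84)² = 11.12.
Round up to the next whole unit.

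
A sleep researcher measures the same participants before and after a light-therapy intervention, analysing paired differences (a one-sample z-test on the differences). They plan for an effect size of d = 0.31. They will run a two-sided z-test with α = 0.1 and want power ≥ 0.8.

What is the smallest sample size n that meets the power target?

For power 0.8 need Φ(δ − z_{0.05}) = 0.8, so δ = z_{0.05} + z_{0.20} = 1.645 + 0.842 = 2.486.
(The Φ(−δ − z_{α/2}) term is vanishingly small for δ > 0 and is dropped in the standard sample-size formula.)
δ = d·√n ⇒ n = (δ/d)² = (2.486 / 0.31)² = 64.33.
Round up to the next whole unit.

n = 65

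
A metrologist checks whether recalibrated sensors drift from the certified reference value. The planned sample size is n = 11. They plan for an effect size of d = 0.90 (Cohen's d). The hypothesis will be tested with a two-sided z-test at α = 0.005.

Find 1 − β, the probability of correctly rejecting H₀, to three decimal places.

Noncentrality parameter: λ = d·√n = 0.90 × √11 = 2.9850
Critical value for a two-sided test at α = 0.005: z_{α/2} = 2.807.
Power = Φ(λ − 2.807) + Φ(−λ − 2.807) = Φ(0.178) + Φ(-5.792) = 0.5706 + 0.0000 = 0.5706.

Power ≈ 0.571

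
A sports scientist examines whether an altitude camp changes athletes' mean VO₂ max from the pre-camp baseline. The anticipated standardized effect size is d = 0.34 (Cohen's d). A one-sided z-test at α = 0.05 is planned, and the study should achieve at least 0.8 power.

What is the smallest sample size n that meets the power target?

n = 54

Set Φ(δ − 1.645) = 0.8; then δ − 1.645 = Φ⁻¹(0.8) = 0.842, giving δ = 2.486.
δ = d·√n ⇒ n = (δ/d)² = (2.486 / 0.34)² = 53.48.
Rounding up, n = 54.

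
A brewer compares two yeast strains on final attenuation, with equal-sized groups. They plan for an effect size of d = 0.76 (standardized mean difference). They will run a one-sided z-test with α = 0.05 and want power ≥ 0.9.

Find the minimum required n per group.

n = 30 per group

For power 0.9 need Φ(δ − z_{0.05}) = 0.9, so δ = z_{0.05} + z_{0.10} = 1.645 + 1.282 = 2.926.
δ = d·√(n/2) ⇒ n = 2(δ/d)² = 2 × (2.926 / 0.76)² = 29.65.
Round up to the next whole unit.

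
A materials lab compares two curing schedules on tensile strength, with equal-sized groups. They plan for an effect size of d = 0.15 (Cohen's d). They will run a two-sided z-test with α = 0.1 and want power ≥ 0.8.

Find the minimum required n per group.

Set Φ(δ − 1.645) = 0.8; then δ − 1.645 = Φ⁻¹(0.8) = 0.842, giving δ = 2.486.
(The Φ(−δ − z_{α/2}) term is vanishingly small for δ > 0 and is dropped in the standard sample-size formula.)
δ = d·√(n/2) ⇒ n = 2(δ/d)² = 2 × (2.486 / 0.15)² = 549.56.
Round up to the next whole unit.

n = 550 per group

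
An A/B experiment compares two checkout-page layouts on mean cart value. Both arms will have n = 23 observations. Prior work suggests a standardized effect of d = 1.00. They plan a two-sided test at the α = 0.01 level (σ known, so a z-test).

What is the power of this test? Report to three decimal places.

Noncentrality parameter: δ = d·√(n/2) = 1.00 × √(23/2) = 3.3912
Critical value for a two-sided test at α = 0.01: z_{α/2} = 2.576.
Power = Φ(δ − 2.576) + Φ(−δ − 2.576) = Φ(0.815) + Φ(-5.967) = 0.7926 + 0.0000 = 0.7926.

Power ≈ 0.793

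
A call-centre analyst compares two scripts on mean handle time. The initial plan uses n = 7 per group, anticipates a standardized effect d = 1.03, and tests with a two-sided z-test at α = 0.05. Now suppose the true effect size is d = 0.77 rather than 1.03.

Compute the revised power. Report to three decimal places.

With d = 0.77: δ = d·√(n/2) = 0.77 × √(7/2) = 1.4405. Critical value z_{0.025} = 1.960.
Revised power = Φ(δ − 1.960) + Φ(−δ − 1.960) = Φ(-0.519) + Φ(-3.401) = 0.3017 + 0.0003 = 0.3021.

Power ≈ 0.302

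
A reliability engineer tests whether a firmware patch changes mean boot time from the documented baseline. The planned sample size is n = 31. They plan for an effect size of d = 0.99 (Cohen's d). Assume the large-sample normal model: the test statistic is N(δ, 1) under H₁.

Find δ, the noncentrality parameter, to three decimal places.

δ ≈ 5.512

δ = d·√n = 0.99 × √31 = 5.5121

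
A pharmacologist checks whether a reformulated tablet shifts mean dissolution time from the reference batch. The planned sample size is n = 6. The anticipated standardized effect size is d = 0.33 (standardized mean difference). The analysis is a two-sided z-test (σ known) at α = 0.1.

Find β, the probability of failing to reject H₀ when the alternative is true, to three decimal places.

Noncentrality parameter: δ = d·√n = 0.33 × √6 = 0.8083
Critical value for a two-sided test at α = 0.1: z_{α/2} = 1.645.
Power = Φ(δ − 1.645) + Φ(−δ − 1.645) = Φ(-0.837) + Φ(-2.453) = 0.2014 + 0.0071 = 0.2085.
Type II error: β = 1 − power = 1 − 0.2085 = 0.7915.

β ≈ 0.791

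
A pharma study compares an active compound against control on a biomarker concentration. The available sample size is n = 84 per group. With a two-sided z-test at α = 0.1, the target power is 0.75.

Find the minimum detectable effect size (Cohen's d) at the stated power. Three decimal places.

d ≈ 0.358

Required noncentrality: δ = z_{0.05} + z_{0.25} = 1.645 + 0.674 = 2.319.
(Lower-tail contribution to power is negligible for δ > 0.)
δ = d·√(n/2) ⇒ d = δ/√(n/2) = 2.319/√(84/2) = 0.3579.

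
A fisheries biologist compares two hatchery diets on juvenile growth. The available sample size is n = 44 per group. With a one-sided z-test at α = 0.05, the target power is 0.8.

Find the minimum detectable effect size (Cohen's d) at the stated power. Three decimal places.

Need Φ(δ − 1.645) = 0.8, so δ = 1.645 + 0.842 = 2.486.
δ = d·√(n/2) ⇒ d = δ/√(n/2) = 2.486/√(44/2) = 0.5301.

d ≈ 0.530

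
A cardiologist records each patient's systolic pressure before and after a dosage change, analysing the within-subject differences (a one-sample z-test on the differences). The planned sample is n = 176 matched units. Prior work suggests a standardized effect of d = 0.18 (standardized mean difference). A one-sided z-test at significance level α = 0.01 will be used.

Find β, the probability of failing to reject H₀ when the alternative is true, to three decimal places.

β ≈ 0.475

Noncentrality parameter: δ = d·√n = 0.18 × √176 = 2.3880
Critical value for a one-sided test at α = 0.01: z_α = 2.326.
Power = Φ(δ − 2.326) = Φ(0.062) = 0.5246.
Type II error: β = 1 − power = 1 − 0.5246 = 0.4754.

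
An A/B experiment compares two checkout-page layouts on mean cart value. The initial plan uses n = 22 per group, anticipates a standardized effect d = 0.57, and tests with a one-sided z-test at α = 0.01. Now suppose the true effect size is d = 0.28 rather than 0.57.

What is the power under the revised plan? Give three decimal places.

With d = 0.28: δ = d·√(n/2) = 0.28 × √(22/2) = 0.9287. Critical value z_{0.01} = 2.326.
Revised power = Φ(δ − 2.326) = Φ(-1.398) = 0.0811.

Power ≈ 0.081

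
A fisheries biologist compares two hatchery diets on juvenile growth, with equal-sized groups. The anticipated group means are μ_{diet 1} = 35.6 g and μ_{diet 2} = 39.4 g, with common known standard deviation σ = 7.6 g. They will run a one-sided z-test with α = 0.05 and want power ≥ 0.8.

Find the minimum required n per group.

Standardized effect: d = |μ_{diet 1} − μ_{diet 2}| / σ = |35.6 − 39.4| / 7.6 = 0.5000
Set Φ(δ − 1.645) = 0.8; then δ − 1.645 = Φ⁻¹(0.8) = 0.842, giving δ = 2.486.
δ = d·√(n/2) ⇒ n = 2(δ/d)² = 2 × (2.486 / 0.5000)² = 49.46.
Round up to the next whole unit.

n = 50 per group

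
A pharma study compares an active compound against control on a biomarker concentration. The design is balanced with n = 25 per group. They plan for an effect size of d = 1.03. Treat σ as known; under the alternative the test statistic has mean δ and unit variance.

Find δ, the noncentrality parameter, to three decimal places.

δ ≈ 3.642

δ = d·√(n/2) = 1.03 × √(25/2) = 3.6416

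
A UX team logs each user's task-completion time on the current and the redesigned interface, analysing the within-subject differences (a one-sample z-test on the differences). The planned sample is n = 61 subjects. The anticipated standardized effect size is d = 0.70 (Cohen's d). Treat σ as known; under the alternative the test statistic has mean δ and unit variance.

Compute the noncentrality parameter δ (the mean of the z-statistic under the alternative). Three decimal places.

δ = d·√n = 0.70 × √61 = 5.4672

δ ≈ 5.467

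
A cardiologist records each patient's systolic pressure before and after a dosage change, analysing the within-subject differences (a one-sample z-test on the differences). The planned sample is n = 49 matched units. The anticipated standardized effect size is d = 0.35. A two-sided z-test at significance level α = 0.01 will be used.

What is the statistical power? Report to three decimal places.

Power ≈ 0.450

Noncentrality parameter: δ = d·√n = 0.35 × √49 = 2.4500
Two-sided α = 0.01 → critical value z_{0.005} = 2.576.
Power = Φ(δ − 2.576) + Φ(−δ − 2.576) = Φ(-0.126) + Φ(-5.026) = 0.4499 + 0.0000 = 0.4499.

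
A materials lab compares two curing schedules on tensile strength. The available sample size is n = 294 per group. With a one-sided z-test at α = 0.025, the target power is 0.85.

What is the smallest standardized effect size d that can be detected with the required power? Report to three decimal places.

Required noncentrality: δ = z_{0.025} + z_{0.15} = 1.960 + 1.036 = 2.996.
δ = d·√(n/2) ⇒ d = δ/√(n/2) = 2.996/√(294/2) = 0.2471.

d ≈ 0.247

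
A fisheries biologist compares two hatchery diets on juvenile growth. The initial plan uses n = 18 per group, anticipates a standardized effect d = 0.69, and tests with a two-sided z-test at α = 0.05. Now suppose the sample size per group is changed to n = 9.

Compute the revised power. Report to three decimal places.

Power ≈ 0.310

With n = 9 per group: δ = d·√(n/2) = 0.69 × √(9/2) = 1.4637. Critical value z_{0.025} = 1.960.
Revised power = Φ(δ − 1.960) + Φ(−δ − 1.960) = Φ(-0.496) + Φ(-3.424) = 0.3099 + 0.0003 = 0.3102.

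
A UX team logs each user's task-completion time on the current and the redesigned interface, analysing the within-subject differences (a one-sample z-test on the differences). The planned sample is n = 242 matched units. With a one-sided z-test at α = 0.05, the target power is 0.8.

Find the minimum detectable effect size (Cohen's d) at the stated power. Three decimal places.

Required noncentrality: δ = z_{0.05} + z_{0.20} = 1.645 + 0.842 = 2.486.
δ = d·√n ⇒ d = δ/√n = 2.486/√242 = 0.1598.

d ≈ 0.160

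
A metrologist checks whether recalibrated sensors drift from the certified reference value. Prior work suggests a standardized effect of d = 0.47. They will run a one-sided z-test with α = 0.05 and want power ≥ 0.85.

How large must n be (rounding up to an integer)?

n = 33

For power 0.85 need Φ(δ − z_{0.05}) = 0.85, so δ = z_{0.05} + z_{0.15} = 1.645 + 1.036 = 2.681.
δ = d·√n ⇒ n = (δ/d)² = (2.681 / 0.47)² = 32.55.
Rounding up, n = 33.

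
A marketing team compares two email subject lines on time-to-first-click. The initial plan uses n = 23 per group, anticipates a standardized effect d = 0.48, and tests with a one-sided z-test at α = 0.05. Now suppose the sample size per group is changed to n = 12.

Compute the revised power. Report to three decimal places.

Power ≈ 0.319

With n = 12 per group: δ = d·√(n/2) = 0.48 × √(12/2) = 1.1758. Critical value z_{0.05} = 1.645.
Revised power = P(Z > 1.645 − δ) = Φ(-0.469) = 0.3195.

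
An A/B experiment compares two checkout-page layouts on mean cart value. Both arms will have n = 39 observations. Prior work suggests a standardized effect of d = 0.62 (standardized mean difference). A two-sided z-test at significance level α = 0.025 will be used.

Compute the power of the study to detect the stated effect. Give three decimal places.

Power ≈ 0.690

Noncentrality parameter: δ = d·√(n/2) = 0.62 × √(39/2) = 2.7378
Two-sided α = 0.025 → critical value z_{0.0125} = 2.241.
Power = Φ(δ − 2.241) + Φ(−δ − 2.241) = Φ(0.496) + Φ(-4.979) = 0.6902 + 0.0000 = 0.6902.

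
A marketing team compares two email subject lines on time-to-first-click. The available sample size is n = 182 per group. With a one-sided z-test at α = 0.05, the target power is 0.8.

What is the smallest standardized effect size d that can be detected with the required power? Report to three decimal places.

d ≈ 0.261

Required noncentrality: δ = z_{0.05} + z_{0.20} = 1.645 + 0.842 = 2.486.
δ = d·√(n/2) ⇒ d = δ/√(n/2) = 2.486/√(182/2) = 0.2607.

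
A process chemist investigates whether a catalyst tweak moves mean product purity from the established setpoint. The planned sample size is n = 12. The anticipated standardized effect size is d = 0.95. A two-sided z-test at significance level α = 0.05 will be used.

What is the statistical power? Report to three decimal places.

Power ≈ 0.908

Noncentrality parameter: δ = d·√n = 0.95 × √12 = 3.2909
Two-sided α = 0.05 → critical value z_{0.025} = 1.960.
Power = Φ(δ − 1.960) + Φ(−δ − 1.960) = Φ(1.331) + Φ(-5.251) = 0.9084 + 0.0000 = 0.9084.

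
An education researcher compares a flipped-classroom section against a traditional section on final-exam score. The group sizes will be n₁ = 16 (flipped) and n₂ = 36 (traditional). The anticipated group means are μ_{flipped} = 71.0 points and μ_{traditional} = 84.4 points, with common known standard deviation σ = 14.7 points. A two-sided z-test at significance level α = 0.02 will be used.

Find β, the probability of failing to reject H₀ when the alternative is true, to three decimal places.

β ≈ 0.240

Standardized effect: d = |μ_{flipped} − μ_{traditional}| / σ = |71.0 − 84.4| / 14.7 = 0.9116
Noncentrality parameter: δ = d / √(1/n₁ + 1/n₂) = 0.9116 / √(1/16 + 1/36) = 3.0339
Critical value for a two-sided test at α = 0.02: z_{α/2} = 2.326.
Power = Φ(δ − 2.326) + Φ(−δ − 2.326) = Φ(0.708) + Φ(-5.360) = 0.7604 + 0.0000 = 0.7604.
Type II error: β = 1 − power = 1 − 0.7604 = 0.2396.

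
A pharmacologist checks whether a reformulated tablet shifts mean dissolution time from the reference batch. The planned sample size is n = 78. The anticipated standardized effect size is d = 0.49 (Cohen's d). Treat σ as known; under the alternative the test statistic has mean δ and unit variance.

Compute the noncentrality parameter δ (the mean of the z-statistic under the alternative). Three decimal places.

The noncentrality parameter scales effect size by the design's sample-size factor: δ = d·√n = 0.49 × √78 = 4.3276

δ ≈ 4.328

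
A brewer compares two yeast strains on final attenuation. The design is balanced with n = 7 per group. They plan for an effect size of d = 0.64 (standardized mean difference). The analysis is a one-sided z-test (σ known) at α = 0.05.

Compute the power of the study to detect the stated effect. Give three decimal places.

Power ≈ 0.327

Noncentrality parameter: δ = d·√(n/2) = 0.64 × √(7/2) = 1.1973
Critical value for a one-sided test at α = 0.05: z_α = 1.645.
Power = Φ(δ − 1.645) = Φ(-0.448) = 0.3272.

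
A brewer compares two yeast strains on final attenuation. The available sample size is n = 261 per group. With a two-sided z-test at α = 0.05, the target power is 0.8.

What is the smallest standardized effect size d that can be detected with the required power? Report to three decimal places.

Required noncentrality: δ = z_{0.025} + z_{0.20} = 1.960 + 0.842 = 2.802.
(The second rejection-region term Φ(−δ − z_{α/2}) is negligible and dropped.)
δ = d·√(n/2) ⇒ d = δ/√(n/2) = 2.802/√(261/2) = 0.2452.

d ≈ 0.245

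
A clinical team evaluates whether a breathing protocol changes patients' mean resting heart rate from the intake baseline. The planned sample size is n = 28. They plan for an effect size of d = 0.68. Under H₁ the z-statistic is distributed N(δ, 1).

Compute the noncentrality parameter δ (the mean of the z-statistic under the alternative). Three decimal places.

The noncentrality parameter scales effect size by the design's sample-size factor: δ = d·√n = 0.68 × √28 = 3.5982

δ ≈ 3.598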